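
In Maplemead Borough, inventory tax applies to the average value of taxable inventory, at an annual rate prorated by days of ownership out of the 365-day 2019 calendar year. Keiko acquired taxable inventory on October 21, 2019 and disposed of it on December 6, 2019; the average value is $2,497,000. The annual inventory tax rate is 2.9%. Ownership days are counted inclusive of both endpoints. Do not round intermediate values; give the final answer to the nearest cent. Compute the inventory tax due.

$9,324.41

Days held (October 21 – December 6, 2019): 47 out of 365
Tax = $2,497,000 × 2.9% × 47/365 = $9,324.4137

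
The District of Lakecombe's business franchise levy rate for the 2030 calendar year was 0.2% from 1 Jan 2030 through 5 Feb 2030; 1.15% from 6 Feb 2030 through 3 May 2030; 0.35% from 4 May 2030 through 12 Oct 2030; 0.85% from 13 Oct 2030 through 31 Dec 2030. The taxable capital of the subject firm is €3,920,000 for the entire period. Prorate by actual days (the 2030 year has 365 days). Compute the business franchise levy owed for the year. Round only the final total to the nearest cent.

1 Jan – 5 Feb 2030: 36 days at 0.2% → €3,920,000 × 0.2% × 36/365 = €773.2603
6 Feb – 3 May 2030: 87 days at 1.15% → €3,920,000 × 1.15% × 87/365 = €10,745.0959
4 May – 12 Oct 2030: 162 days at 0.35% → €3,920,000 × 0.35% × 162/365 = €6,089.4247
13 Oct – 31 Dec 2030: 80 days at 0.85% → €3,920,000 × 0.85% × 80/365 = €7,303.0137
Total = €24,910.7945

€24,910.79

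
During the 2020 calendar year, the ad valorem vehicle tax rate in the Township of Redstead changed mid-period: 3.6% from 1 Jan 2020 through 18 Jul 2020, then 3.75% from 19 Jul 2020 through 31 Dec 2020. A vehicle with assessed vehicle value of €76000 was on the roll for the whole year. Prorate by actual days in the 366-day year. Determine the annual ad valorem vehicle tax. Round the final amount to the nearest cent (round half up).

1 Jan – 18 Jul 2020: 200 days at 3.6% → €76000 × 3.6% × 200/366 = €1495.0820
19 Jul – 31 Dec 2020: 166 days at 3.75% → €76000 × 3.75% × 166/366 = €1292.6230
Total = €2787.7049

€2787.70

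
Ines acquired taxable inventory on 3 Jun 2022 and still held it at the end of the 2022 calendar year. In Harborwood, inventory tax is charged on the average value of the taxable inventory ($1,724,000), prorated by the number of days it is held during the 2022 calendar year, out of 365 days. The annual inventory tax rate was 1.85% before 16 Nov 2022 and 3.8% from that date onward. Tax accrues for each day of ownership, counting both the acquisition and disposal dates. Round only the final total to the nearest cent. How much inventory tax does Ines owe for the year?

$22,761.52

3 Jun – 15 Nov 2022: 166 days at 1.85% → $1,724,000 × 1.85% × 166/365 = $14,505.2164
16 Nov – 31 Dec 2022: 46 days at 3.8% → $1,724,000 × 3.8% × 46/365 = $8,256.3068
Total = $22,761.5233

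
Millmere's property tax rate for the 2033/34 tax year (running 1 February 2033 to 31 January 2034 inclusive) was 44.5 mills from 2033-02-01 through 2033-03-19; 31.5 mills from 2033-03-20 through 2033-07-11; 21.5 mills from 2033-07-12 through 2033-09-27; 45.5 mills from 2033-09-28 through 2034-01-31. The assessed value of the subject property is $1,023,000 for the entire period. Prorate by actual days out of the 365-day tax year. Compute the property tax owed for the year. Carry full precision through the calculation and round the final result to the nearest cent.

2033-02-01 to 2033-03-19: 47 days at 44.5 mills → $1,023,000 × 4.45% × 47/365 = $5,861.9301
2033-03-20 to 2033-07-11: 114 days at 31.5 mills → $1,023,000 × 3.15% × 114/365 = $10,064.6384
2033-07-12 to 2033-09-27: 78 days at 21.5 mills → $1,023,000 × 2.15% × 78/365 = $4,700.1945
2033-09-28 to 2034-01-31: 126 days at 45.5 mills → $1,023,000 × 4.55% × 126/365 = $16,068.1068
Total = $36,694.8699

$36,694.87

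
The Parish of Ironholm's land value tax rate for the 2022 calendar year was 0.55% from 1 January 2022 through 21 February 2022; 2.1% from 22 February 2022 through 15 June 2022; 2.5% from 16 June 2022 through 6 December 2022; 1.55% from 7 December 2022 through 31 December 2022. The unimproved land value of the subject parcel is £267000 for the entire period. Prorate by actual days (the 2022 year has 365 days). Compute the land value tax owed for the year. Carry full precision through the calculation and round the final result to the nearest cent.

£5425.95

1 January – 21 February 2022: 52 days at 0.55% → £267000 × 0.55% × 52/365 = £209.2110
22 February – 15 June 2022: 114 days at 2.1% → £267000 × 2.1% × 114/365 = £1751.2274
16 June – 6 December 2022: 174 days at 2.5% → £267000 × 2.5% × 174/365 = £3182.0548
7 December – 31 December 2022: 25 days at 1.55% → £267000 × 1.55% × 25/365 = £283.4589
Total = £5425.9521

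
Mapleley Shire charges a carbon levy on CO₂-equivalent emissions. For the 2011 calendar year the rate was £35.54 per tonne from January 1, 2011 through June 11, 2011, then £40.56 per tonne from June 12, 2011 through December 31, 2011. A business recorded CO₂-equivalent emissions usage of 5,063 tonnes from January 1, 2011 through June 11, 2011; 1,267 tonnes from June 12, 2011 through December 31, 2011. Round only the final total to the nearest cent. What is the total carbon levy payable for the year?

January 1 – June 11, 2011: 5,063 tonnes at £35.54/tonne → £179,939.02
June 12 – December 31, 2011: 1,267 tonnes at £40.56/tonne → £51,389.52

£231,328.54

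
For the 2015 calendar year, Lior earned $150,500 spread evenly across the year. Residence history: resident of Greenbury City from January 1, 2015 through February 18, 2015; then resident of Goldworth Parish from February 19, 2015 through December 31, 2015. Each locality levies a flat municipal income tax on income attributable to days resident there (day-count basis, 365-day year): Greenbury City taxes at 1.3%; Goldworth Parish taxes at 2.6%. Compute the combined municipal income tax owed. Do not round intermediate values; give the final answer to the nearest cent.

$3,650.35

Greenbury City, January 1 – February 18, 2015: 49 days → $150,500 × 1.3% × 49/365 = $262.6534
Goldworth Parish, February 19 – December 31, 2015: 316 days → $150,500 × 2.6% × 316/365 = $3,387.6932
Total = $3,650.3466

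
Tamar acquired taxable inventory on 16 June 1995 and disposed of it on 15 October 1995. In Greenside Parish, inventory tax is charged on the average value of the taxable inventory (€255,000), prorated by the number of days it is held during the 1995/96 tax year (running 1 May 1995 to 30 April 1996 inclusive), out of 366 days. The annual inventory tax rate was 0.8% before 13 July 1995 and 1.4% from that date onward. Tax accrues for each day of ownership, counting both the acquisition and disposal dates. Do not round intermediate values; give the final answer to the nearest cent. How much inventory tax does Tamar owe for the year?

€1,077.13

16 June – 12 July 1995: 27 days at 0.8% → €255,000 × 0.8% × 27/366 = €150.4918
13 July – 15 October 1995: 95 days at 1.4% → €255,000 × 1.4% × 95/366 = €926.6393
Total = €1,077.1311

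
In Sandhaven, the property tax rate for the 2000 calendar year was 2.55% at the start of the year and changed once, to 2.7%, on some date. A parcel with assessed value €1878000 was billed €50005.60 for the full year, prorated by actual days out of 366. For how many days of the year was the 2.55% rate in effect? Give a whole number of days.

Let d = days at the first rate; then 366 − d days at the second rate.
€1878000 × [2.55%·d + 2.7%·(366−d)] / 366 = €50005.60
Solving gives d = 91, so the new rate took effect on 1 April 2000.

91 days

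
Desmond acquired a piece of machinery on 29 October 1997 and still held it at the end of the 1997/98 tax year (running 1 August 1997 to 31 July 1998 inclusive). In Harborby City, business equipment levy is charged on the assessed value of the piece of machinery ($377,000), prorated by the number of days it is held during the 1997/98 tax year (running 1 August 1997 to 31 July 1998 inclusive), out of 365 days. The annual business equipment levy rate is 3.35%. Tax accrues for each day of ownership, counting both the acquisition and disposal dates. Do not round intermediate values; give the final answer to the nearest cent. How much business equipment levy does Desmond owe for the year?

$9,549.98

Days held (29 October 1997 – 31 July 1998): 276 out of 365
Tax = $377,000 × 3.35% × 276/365 = $9,549.9781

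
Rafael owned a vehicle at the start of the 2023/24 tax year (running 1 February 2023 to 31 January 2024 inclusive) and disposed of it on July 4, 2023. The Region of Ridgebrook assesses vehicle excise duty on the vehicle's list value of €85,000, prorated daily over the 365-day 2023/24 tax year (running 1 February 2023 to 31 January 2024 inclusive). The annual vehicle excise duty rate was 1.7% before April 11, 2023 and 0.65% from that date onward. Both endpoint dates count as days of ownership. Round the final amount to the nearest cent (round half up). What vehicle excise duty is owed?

€401.83

February 1 – April 10, 2023: 69 days at 1.7% → €85,000 × 1.7% × 69/365 = €273.1644
April 11 – July 4, 2023: 85 days at 0.65% → €85,000 × 0.65% × 85/365 = €128.6644
Total = €401.8288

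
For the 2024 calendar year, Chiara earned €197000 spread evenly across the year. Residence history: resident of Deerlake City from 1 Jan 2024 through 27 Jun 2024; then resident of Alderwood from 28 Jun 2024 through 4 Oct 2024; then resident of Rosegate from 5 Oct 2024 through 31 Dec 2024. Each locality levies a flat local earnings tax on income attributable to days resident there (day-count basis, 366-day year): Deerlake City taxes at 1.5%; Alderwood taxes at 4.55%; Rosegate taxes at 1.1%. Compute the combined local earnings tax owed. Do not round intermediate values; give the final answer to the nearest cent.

Deerlake City, 1 Jan – 27 Jun 2024: 179 days → €197000 × 1.5% × 179/366 = €1445.2049
Alderwood, 28 Jun – 4 Oct 2024: 99 days → €197000 × 4.55% × 99/366 = €2424.5533
Rosegate, 5 Oct – 31 Dec 2024: 88 days → €197000 × 1.1% × 88/366 = €521.0273
Total = €4390.7855

€4390.79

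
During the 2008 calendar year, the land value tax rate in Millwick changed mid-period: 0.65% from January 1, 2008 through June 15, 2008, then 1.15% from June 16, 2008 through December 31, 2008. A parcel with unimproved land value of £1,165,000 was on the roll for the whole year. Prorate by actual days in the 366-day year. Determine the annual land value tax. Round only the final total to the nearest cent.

£10,739.64

January 1 – June 15, 2008: 167 days at 0.65% → £1,165,000 × 0.65% × 167/366 = £3,455.2117
June 16 – December 31, 2008: 199 days at 1.15% → £1,165,000 × 1.15% × 199/366 = £7,284.4331
Total = £10,739.6448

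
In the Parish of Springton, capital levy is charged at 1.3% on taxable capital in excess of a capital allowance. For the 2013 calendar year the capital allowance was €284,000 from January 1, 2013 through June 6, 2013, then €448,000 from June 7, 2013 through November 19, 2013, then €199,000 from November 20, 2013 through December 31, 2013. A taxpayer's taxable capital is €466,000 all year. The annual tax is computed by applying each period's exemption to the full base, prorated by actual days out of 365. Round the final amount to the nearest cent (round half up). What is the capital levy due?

€1,523.53

January 1 – June 6, 2013: 157 days, exemption €284,000 → (€466,000 − €284,000) × 1.3% × 157/365 = €1,017.7041
June 7 – November 19, 2013: 166 days, exemption €448,000 → (€466,000 − €448,000) × 1.3% × 166/365 = €106.4219
November 20 – December 31, 2013: 42 days, exemption €199,000 → (€466,000 − €199,000) × 1.3% × 42/365 = €399.4027
Total = €1,523.5288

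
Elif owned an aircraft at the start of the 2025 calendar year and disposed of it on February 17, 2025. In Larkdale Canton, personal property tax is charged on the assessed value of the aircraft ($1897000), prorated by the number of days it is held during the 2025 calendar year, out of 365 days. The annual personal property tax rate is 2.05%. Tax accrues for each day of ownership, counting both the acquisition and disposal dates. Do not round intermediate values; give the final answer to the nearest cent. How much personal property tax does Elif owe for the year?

Days held (January 1 – February 17, 2025): 48 out of 365
Tax = $1897000 × 2.05% × 48/365 = $5114.1041

$5114.10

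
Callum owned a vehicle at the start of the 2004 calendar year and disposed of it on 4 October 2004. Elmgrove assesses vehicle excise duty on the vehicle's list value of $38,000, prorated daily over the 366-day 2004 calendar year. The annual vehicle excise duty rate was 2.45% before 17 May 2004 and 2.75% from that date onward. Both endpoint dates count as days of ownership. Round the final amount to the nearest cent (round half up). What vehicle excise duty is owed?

1 January – 16 May 2004: 137 days at 2.45% → $38,000 × 2.45% × 137/366 = $348.4891
17 May – 4 October 2004: 141 days at 2.75% → $38,000 × 2.75% × 141/366 = $402.5820
Total = $751.0710

$751.07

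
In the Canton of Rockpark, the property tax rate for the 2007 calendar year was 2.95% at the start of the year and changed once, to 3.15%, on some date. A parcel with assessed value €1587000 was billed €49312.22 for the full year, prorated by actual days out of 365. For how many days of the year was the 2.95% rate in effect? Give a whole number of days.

Let d = days at the first rate; then 365 − d days at the second rate.
€1587000 × [2.95%·d + 3.15%·(365−d)] / 365 = €49312.22
Solving gives d = 78, so the new rate took effect on March 20, 2007.

78 days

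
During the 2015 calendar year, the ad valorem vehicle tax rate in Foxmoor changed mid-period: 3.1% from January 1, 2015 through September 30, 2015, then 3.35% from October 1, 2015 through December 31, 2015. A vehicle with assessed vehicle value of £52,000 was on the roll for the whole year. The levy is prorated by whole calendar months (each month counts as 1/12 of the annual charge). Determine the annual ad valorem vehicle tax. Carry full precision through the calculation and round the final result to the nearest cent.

January 1 – September 30, 2015: 9 months at 3.1% → £52,000 × 3.1% × 9/12 = £1,209.0000
October 1 – December 31, 2015: 3 months at 3.35% → £52,000 × 3.35% × 3/12 = £435.5000
Total = £1,644.5000

£1,644.50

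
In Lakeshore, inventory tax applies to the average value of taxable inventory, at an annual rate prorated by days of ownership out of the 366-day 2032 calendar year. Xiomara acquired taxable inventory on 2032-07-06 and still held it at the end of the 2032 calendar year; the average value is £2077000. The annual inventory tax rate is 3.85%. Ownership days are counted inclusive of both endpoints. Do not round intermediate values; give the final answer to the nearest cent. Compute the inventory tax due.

Days held (2032-07-06 to 2032-12-31): 179 out of 366
Tax = £2077000 × 3.85% × 179/366 = £39108.3210

£39108.32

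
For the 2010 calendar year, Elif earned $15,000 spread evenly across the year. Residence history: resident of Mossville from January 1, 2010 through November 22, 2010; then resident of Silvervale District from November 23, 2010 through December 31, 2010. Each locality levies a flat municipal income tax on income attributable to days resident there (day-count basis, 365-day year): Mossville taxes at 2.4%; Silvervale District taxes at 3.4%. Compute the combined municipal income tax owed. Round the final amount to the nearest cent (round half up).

Mossville, January 1 – November 22, 2010: 326 days → $15,000 × 2.4% × 326/365 = $321.5342
Silvervale District, November 23 – December 31, 2010: 39 days → $15,000 × 3.4% × 39/365 = $54.4932
Total = $376.0274

$376.03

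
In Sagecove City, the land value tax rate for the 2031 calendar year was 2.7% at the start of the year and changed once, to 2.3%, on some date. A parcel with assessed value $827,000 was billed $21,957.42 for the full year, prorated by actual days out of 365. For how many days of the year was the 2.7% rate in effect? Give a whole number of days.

324 days

Let d = days at the first rate; then 365 − d days at the second rate.
$827,000 × [2.7%·d + 2.3%·(365−d)] / 365 = $21,957.42
Solving gives d = 324, so the new rate took effect on November 21, 2031.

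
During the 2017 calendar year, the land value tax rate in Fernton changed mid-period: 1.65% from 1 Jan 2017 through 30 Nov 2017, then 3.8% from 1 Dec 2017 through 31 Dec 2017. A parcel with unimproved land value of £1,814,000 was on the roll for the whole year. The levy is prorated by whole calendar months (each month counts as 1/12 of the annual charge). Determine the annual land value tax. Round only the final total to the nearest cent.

1 Jan – 30 Nov 2017: 11 months at 1.65% → £1,814,000 × 1.65% × 11/12 = £27,436.7500
1 Dec – 31 Dec 2017: 1 month at 3.8% → £1,814,000 × 3.8% × 1/12 = £5,744.3333
Total = £33,181.0833

£33,181.08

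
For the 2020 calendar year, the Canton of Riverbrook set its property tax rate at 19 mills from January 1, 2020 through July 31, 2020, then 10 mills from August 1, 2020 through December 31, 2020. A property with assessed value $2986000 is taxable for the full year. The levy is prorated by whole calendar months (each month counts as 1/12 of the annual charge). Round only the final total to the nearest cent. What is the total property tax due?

January 1 – July 31, 2020: 7 months at 19 mills → $2986000 × 1.9% × 7/12 = $33094.8333
August 1 – December 31, 2020: 5 months at 10 mills → $2986000 × 1% × 5/12 = $12441.6667
Total = $45536.5000

$45536.50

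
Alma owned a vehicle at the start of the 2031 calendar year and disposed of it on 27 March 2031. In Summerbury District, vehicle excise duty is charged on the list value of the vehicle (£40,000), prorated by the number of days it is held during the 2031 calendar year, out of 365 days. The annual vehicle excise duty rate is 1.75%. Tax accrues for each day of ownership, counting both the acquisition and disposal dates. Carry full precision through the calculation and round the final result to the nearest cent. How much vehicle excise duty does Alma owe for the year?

Days held (1 January – 27 March 2031): 86 out of 365
Tax = £40,000 × 1.75% × 86/365 = £164.9315

£164.93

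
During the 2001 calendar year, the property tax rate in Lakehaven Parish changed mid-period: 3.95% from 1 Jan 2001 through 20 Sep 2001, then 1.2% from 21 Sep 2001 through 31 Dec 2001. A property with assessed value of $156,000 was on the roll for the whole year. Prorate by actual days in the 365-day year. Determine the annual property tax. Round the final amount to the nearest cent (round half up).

1 Jan – 20 Sep 2001: 263 days at 3.95% → $156,000 × 3.95% × 263/365 = $4,440.0164
21 Sep – 31 Dec 2001: 102 days at 1.2% → $156,000 × 1.2% × 102/365 = $523.1342
Total = $4,963.1507

$4,963.15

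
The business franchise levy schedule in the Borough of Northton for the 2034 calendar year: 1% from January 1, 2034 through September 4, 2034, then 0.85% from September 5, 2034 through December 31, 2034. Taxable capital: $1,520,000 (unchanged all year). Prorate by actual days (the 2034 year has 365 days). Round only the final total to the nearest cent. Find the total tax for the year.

January 1 – September 4, 2034: 247 days at 1% → $1,520,000 × 1% × 247/365 = $10,286.0274
September 5 – December 31, 2034: 118 days at 0.85% → $1,520,000 × 0.85% × 118/365 = $4,176.8767
Total = $14,462.9041

$14,462.90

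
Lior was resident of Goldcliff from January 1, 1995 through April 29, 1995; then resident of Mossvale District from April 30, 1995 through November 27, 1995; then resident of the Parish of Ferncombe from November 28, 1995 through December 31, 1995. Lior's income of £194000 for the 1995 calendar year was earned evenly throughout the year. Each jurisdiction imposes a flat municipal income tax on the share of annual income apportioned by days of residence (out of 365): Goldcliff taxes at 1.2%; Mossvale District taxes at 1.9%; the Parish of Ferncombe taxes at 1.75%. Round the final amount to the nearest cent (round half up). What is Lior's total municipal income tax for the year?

£3216.15

Goldcliff, January 1 – April 29, 1995: 119 days → £194000 × 1.2% × 119/365 = £758.9918
Mossvale District, April 30 – November 27, 1995: 212 days → £194000 × 1.9% × 212/365 = £2140.9096
The Parish of Ferncombe, November 28 – December 31, 1995: 34 days → £194000 × 1.75% × 34/365 = £316.2466
Total = £3216.1479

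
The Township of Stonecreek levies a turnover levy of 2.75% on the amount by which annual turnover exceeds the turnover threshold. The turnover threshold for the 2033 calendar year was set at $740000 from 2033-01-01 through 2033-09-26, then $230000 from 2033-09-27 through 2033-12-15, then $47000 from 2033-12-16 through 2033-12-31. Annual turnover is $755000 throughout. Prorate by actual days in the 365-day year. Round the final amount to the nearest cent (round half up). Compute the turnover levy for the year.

2033-01-01 to 2033-09-26: 269 days, exemption $740000 → ($755000 − $740000) × 2.75% × 269/365 = $304.0068
2033-09-27 to 2033-12-15: 80 days, exemption $230000 → ($755000 − $230000) × 2.75% × 80/365 = $3164.3836
2033-12-16 to 2033-12-31: 16 days, exemption $47000 → ($755000 − $47000) × 2.75% × 16/365 = $853.4795
Total = $4321.8699

$4321.87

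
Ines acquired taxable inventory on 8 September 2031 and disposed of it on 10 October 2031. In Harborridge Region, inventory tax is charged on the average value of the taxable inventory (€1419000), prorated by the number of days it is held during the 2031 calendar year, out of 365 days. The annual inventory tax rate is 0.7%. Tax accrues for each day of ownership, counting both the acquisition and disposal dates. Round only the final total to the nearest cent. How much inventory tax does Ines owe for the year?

Days held (8 September – 10 October 2031): 33 out of 365
Tax = €1419000 × 0.7% × 33/365 = €898.0521

€898.05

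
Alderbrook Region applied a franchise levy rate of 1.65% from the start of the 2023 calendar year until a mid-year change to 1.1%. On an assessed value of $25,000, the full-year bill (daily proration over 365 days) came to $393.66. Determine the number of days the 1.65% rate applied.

315 days

Let d = days at the first rate; then 365 − d days at the second rate.
$25,000 × [1.65%·d + 1.1%·(365−d)] / 365 = $393.66
Solving gives d = 315, so the new rate took effect on 12 Nov 2023.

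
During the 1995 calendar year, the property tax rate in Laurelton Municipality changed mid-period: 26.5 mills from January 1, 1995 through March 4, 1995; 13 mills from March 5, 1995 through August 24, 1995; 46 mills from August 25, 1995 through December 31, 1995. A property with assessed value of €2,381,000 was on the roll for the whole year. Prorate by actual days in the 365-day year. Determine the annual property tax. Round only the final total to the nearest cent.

January 1 – March 4, 1995: 63 days at 26.5 mills → €2,381,000 × 2.65% × 63/365 = €10,890.6288
March 5 – August 24, 1995: 173 days at 13 mills → €2,381,000 × 1.3% × 173/365 = €14,670.8740
August 25 – December 31, 1995: 129 days at 46 mills → €2,381,000 × 4.6% × 129/365 = €38,709.1890
Total = €64,270.6918

€64,270.69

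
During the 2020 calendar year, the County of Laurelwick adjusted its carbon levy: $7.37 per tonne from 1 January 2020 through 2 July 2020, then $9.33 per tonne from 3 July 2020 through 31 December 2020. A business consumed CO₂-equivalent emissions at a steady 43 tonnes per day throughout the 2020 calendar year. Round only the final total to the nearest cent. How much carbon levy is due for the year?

$131328.02

1 January – 2 July 2020: 184 days × 43 tonnes/day = 7,912 tonnes at $7.37/tonne → $58311.44
3 July – 31 December 2020: 182 days × 43 tonnes/day = 7,826 tonnes at $9.33/tonne → $73016.58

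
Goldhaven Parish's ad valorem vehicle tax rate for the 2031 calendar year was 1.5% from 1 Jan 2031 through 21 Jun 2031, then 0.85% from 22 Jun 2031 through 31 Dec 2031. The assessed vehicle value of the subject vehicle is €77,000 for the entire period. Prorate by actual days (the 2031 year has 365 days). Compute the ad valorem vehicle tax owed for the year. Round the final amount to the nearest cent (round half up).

1 Jan – 21 Jun 2031: 172 days at 1.5% → €77,000 × 1.5% × 172/365 = €544.2740
22 Jun – 31 Dec 2031: 193 days at 0.85% → €77,000 × 0.85% × 193/365 = €346.0781
Total = €890.3521

€890.35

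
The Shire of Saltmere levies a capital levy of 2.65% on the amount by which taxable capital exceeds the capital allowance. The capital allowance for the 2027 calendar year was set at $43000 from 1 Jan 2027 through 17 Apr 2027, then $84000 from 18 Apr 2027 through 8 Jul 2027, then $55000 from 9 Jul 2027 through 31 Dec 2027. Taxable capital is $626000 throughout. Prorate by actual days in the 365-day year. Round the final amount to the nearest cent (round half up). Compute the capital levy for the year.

$15052.07

1 Jan – 17 Apr 2027: 107 days, exemption $43000 → ($626000 − $43000) × 2.65% × 107/365 = $4529.0315
18 Apr – 8 Jul 2027: 82 days, exemption $84000 → ($626000 − $84000) × 2.65% × 82/365 = $3226.7562
9 Jul – 31 Dec 2027: 176 days, exemption $55000 → ($626000 − $55000) × 2.65% × 176/365 = $7296.2849
Total = $15052.0726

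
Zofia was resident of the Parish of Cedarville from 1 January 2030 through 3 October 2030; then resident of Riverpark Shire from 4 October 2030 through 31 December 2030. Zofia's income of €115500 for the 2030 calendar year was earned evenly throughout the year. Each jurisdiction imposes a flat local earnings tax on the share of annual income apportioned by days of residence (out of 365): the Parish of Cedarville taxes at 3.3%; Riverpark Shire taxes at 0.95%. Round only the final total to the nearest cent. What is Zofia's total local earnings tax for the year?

€3149.67

The Parish of Cedarville, 1 January – 3 October 2030: 276 days → €115500 × 3.3% × 276/365 = €2882.1205
Riverpark Shire, 4 October – 31 December 2030: 89 days → €115500 × 0.95% × 89/365 = €267.5486
Total = €3149.6692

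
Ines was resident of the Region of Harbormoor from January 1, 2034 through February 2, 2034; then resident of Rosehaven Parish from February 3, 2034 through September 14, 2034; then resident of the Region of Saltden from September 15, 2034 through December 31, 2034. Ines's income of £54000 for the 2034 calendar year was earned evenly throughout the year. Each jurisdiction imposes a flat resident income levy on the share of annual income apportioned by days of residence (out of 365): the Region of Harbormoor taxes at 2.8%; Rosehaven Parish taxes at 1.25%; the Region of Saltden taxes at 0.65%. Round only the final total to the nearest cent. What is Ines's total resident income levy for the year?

£654.81

The Region of Harbormoor, January 1 – February 2, 2034: 33 days → £54000 × 2.8% × 33/365 = £136.7014
Rosehaven Parish, February 3 – September 14, 2034: 224 days → £54000 × 1.25% × 224/365 = £414.2466
The Region of Saltden, September 15 – December 31, 2034: 108 days → £54000 × 0.65% × 108/365 = £103.8575
Total = £654.8055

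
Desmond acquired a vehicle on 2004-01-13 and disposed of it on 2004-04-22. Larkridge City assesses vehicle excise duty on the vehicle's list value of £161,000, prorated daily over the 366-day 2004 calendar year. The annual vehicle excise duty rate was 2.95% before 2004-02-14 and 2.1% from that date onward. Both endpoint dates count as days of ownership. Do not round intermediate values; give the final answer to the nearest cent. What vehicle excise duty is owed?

2004-01-13 to 2004-02-13: 32 days at 2.95% → £161,000 × 2.95% × 32/366 = £415.2568
2004-02-14 to 2004-04-22: 69 days at 2.1% → £161,000 × 2.1% × 69/366 = £637.4016
Total = £1,052.6585

£1,052.66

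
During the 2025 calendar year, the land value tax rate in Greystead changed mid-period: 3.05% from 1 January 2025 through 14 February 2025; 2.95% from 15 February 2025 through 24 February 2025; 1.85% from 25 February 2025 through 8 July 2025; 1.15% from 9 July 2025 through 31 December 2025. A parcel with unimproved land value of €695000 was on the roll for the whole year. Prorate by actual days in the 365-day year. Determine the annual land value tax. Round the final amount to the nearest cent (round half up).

1 January – 14 February 2025: 45 days at 3.05% → €695000 × 3.05% × 45/365 = €2613.3904
15 February – 24 February 2025: 10 days at 2.95% → €695000 × 2.95% × 10/365 = €561.7123
25 February – 8 July 2025: 134 days at 1.85% → €695000 × 1.85% × 134/365 = €4720.2877
9 July – 31 December 2025: 176 days at 1.15% → €695000 × 1.15% × 176/365 = €3853.9178
Total = €11749.3082

€11749.31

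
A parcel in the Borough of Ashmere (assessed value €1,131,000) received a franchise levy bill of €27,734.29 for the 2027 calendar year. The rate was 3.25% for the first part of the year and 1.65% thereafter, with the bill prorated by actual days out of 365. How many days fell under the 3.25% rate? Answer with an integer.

183 days

Let d = days at the first rate; then 365 − d days at the second rate.
€1,131,000 × [3.25%·d + 1.65%·(365−d)] / 365 = €27,734.29
Solving gives d = 183, so the new rate took effect on 3 Jul 2027.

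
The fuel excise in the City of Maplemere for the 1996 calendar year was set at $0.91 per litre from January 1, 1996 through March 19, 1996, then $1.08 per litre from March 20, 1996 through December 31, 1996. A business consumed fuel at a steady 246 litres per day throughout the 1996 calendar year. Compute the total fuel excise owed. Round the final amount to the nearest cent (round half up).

$93,935.10

January 1 – March 19, 1996: 79 days × 246 litres/day = 19,434 litres at $0.91/litre → $17,684.94
March 20 – December 31, 1996: 287 days × 246 litres/day = 70,602 litres at $1.08/litre → $76,250.16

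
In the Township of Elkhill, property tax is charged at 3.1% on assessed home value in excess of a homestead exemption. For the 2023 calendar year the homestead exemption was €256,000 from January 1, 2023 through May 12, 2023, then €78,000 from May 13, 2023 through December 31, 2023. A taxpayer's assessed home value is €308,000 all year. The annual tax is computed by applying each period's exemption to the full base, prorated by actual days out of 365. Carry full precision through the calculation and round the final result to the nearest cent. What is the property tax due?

€5,134.45

January 1 – May 12, 2023: 132 days, exemption €256,000 → (€308,000 − €256,000) × 3.1% × 132/365 = €582.9699
May 13 – December 31, 2023: 233 days, exemption €78,000 → (€308,000 − €78,000) × 3.1% × 233/365 = €4,551.4795
Total = €5,134.4493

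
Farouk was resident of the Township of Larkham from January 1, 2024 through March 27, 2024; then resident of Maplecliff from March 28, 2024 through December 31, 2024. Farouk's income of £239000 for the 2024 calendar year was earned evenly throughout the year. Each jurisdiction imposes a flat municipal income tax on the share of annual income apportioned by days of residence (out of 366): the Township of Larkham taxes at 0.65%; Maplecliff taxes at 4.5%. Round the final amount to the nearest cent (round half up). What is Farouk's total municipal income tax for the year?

The Township of Larkham, January 1 – March 27, 2024: 87 days → £239000 × 0.65% × 87/366 = £369.2746
Maplecliff, March 28 – December 31, 2024: 279 days → £239000 × 4.5% × 279/366 = £8198.4836
Total = £8567.7582

£8567.76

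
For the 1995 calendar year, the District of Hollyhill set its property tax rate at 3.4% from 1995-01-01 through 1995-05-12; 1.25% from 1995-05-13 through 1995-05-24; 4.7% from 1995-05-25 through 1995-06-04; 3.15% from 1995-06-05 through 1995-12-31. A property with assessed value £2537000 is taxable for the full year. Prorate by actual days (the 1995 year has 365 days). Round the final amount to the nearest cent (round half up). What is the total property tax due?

1995-01-01 to 1995-05-12: 132 days at 3.4% → £2537000 × 3.4% × 132/365 = £31194.6740
1995-05-13 to 1995-05-24: 12 days at 1.25% → £2537000 × 1.25% × 12/365 = £1042.6027
1995-05-25 to 1995-06-04: 11 days at 4.7% → £2537000 × 4.7% × 11/365 = £3593.5041
1995-06-05 to 1995-12-31: 210 days at 3.15% → £2537000 × 3.15% × 210/365 = £45978.7808
Total = £81809.5616

£81809.56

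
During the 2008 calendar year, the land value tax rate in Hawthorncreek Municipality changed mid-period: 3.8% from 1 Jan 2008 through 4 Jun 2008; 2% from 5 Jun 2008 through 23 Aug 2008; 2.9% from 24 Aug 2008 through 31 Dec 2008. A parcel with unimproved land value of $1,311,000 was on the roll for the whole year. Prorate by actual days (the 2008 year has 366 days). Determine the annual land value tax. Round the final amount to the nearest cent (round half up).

1 Jan – 4 Jun 2008: 156 days at 3.8% → $1,311,000 × 3.8% × 156/366 = $21,233.9016
5 Jun – 23 Aug 2008: 80 days at 2% → $1,311,000 × 2% × 80/366 = $5,731.1475
24 Aug – 31 Dec 2008: 130 days at 2.9% → $1,311,000 × 2.9% × 130/366 = $13,504.0164
Total = $40,469.0656

$40,469.07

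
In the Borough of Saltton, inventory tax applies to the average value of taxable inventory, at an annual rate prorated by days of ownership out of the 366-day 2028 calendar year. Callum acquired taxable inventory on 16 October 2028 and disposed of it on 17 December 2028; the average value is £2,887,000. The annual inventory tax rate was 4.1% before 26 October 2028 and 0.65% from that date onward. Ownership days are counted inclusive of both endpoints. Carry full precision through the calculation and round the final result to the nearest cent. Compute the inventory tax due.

16 October – 25 October 2028: 10 days at 4.1% → £2,887,000 × 4.1% × 10/366 = £3,234.0710
26 October – 17 December 2028: 53 days at 0.65% → £2,887,000 × 0.65% × 53/366 = £2,717.4085
Total = £5,951.4795

£5,951.48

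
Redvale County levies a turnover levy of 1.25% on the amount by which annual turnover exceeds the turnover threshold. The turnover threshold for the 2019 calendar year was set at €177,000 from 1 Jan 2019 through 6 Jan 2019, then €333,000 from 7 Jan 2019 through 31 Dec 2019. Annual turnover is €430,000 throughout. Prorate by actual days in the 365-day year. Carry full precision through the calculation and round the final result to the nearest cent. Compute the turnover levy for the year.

€1,244.55

1 Jan – 6 Jan 2019: 6 days, exemption €177,000 → (€430,000 − €177,000) × 1.25% × 6/365 = €51.9863
7 Jan – 31 Dec 2019: 359 days, exemption €333,000 → (€430,000 − €333,000) × 1.25% × 359/365 = €1,192.5685
Total = €1,244.5548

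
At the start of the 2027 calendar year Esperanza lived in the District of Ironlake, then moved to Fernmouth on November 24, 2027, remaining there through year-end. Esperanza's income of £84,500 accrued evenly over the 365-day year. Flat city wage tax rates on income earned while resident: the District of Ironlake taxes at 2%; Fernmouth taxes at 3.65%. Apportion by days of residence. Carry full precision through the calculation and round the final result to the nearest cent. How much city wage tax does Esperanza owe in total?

The District of Ironlake, January 1 – November 23, 2027: 327 days → £84,500 × 2% × 327/365 = £1,514.0548
Fernmouth, November 24 – December 31, 2027: 38 days → £84,500 × 3.65% × 38/365 = £321.1000
Total = £1,835.1548

£1,835.15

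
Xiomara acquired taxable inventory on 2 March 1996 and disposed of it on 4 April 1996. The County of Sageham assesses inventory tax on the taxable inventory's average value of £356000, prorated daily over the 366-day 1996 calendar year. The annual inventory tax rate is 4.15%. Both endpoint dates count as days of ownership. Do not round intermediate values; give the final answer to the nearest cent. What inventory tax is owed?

£1372.45

Days held (2 March – 4 April 1996): 34 out of 366
Tax = £356000 × 4.15% × 34/366 = £1372.4481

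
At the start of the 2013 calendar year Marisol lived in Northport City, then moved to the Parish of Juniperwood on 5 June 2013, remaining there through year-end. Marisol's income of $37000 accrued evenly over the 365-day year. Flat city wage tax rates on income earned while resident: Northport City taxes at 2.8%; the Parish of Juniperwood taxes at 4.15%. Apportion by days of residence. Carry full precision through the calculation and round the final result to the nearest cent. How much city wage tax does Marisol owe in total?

Northport City, 1 January – 4 June 2013: 155 days → $37000 × 2.8% × 155/365 = $439.9452
The Parish of Juniperwood, 5 June – 31 December 2013: 210 days → $37000 × 4.15% × 210/365 = $883.4384
Total = $1323.3836

$1323.38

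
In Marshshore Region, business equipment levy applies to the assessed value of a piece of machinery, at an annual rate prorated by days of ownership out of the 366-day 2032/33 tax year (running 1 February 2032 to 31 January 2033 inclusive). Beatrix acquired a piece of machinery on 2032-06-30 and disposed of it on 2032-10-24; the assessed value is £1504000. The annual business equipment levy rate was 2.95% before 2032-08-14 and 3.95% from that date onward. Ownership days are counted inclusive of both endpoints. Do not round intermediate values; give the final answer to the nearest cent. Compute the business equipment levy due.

£17141.90

2032-06-30 to 2032-08-13: 45 days at 2.95% → £1504000 × 2.95% × 45/366 = £5455.0820
2032-08-14 to 2032-10-24: 72 days at 3.95% → £1504000 × 3.95% × 72/366 = £11686.8197
Total = £17141.9016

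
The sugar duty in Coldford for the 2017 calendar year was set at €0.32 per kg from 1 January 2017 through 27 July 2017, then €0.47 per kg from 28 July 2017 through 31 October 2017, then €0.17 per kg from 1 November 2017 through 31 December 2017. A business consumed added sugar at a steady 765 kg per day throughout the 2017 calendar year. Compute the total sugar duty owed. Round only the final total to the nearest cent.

€93,368.25

1 January – 27 July 2017: 208 days × 765 kg/day = 159,120 kg at €0.32/kg → €50,918.40
28 July – 31 October 2017: 96 days × 765 kg/day = 73,440 kg at €0.47/kg → €34,516.80
1 November – 31 December 2017: 61 days × 765 kg/day = 46,665 kg at €0.17/kg → €7,933.05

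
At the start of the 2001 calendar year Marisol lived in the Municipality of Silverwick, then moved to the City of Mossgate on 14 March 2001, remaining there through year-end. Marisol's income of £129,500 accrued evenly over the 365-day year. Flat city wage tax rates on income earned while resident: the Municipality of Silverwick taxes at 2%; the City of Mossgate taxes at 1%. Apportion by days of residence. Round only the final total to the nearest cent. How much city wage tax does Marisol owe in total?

£1,550.45

The Municipality of Silverwick, 1 January – 13 March 2001: 72 days → £129,500 × 2% × 72/365 = £510.9041
The City of Mossgate, 14 March – 31 December 2001: 293 days → £129,500 × 1% × 293/365 = £1,039.5479
Total = £1,550.4521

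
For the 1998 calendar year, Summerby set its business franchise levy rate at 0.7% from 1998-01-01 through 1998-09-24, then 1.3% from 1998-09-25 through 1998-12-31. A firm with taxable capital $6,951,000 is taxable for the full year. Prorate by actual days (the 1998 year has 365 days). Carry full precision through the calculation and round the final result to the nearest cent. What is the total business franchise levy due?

1998-01-01 to 1998-09-24: 267 days at 0.7% → $6,951,000 × 0.7% × 267/365 = $35,592.9288
1998-09-25 to 1998-12-31: 98 days at 1.3% → $6,951,000 × 1.3% × 98/365 = $24,261.8466
Total = $59,854.7753

$59,854.78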